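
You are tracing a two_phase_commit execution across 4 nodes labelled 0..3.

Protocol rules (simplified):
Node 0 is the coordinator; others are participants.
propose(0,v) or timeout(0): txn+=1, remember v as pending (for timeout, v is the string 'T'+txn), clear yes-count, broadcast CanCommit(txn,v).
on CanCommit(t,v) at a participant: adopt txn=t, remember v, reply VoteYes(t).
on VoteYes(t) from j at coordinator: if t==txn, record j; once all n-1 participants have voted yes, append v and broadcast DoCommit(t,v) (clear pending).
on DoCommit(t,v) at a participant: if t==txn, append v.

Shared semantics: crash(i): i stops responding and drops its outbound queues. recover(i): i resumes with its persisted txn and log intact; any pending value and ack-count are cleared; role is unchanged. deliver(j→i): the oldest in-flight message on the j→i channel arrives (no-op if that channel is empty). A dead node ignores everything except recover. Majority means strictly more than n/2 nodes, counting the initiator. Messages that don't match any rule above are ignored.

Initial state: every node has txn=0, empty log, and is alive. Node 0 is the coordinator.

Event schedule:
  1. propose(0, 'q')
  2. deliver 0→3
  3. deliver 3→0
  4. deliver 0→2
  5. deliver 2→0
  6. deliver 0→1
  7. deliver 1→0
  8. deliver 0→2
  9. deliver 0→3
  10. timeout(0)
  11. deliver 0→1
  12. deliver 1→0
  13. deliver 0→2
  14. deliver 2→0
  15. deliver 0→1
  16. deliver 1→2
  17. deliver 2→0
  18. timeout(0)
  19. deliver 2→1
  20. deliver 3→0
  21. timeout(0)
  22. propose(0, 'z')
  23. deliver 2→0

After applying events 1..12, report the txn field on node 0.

after 1 — propose(0,'q'): n0:coor/t1/[-]
after 2 — deliver 0→3: n3:part/t1/[-]
after 3 — deliver 3→0: ·
after 4 — deliver 0→2: n2:part/t1/[-]
after 5 — deliver 2→0: ·
after 6 — deliver 0→1: n1:part/t1/[-]
after 7 — deliver 1→0: n0:coor/t1/[q]
after 8 — deliver 0→2: n2:part/t1/[q]
after 9 — deliver 0→3: n3:part/t1/[q]
after 10 — timeout(0): n0:coor/t2/[q]
after 11 — deliver 0→1: n1:part/t1/[q]
after 12 — deliver 1→0: ·

2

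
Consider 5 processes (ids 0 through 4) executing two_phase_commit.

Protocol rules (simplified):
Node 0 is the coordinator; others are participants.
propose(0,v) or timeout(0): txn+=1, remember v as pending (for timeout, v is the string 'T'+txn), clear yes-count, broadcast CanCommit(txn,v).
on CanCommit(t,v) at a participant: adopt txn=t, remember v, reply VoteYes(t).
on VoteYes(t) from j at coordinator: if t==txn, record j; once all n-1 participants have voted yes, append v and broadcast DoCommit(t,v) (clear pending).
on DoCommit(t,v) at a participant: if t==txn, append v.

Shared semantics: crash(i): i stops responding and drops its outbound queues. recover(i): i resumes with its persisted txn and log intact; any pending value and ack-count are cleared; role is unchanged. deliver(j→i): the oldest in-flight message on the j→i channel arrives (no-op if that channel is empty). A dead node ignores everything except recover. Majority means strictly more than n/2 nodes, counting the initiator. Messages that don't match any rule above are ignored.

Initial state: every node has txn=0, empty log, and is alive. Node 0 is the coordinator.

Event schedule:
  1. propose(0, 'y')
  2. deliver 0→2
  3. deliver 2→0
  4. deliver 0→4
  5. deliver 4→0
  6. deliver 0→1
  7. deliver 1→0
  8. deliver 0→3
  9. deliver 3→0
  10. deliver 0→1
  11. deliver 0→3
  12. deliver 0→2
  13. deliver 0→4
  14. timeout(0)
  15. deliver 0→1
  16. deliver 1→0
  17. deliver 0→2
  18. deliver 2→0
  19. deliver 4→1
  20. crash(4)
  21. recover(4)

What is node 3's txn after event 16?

1

1. propose(0,'y'):  <0:coor t1 ->
2. deliver 0→2:  <2:part t1 ->
3. deliver 2→0:  nop
4. deliver 0→4:  <4:part t1 ->
5. deliver 4→0:  nop
6. deliver 0→1:  <1:part t1 ->
7. deliver 1→0:  nop
8. deliver 0→3:  <3:part t1 ->
9. deliver 3→0:  <0:coor t1 y>
10. deliver 0→1:  <1:part t1 y>
11. deliver 0→3:  <3:part t1 y>
12. deliver 0→2:  <2:part t1 y>
13. deliver 0→4:  <4:part t1 y>
14. timeout(0):  <0:coor t2 y>
15. deliver 0→1:  <1:part t2 y>
16. deliver 1→0:  nop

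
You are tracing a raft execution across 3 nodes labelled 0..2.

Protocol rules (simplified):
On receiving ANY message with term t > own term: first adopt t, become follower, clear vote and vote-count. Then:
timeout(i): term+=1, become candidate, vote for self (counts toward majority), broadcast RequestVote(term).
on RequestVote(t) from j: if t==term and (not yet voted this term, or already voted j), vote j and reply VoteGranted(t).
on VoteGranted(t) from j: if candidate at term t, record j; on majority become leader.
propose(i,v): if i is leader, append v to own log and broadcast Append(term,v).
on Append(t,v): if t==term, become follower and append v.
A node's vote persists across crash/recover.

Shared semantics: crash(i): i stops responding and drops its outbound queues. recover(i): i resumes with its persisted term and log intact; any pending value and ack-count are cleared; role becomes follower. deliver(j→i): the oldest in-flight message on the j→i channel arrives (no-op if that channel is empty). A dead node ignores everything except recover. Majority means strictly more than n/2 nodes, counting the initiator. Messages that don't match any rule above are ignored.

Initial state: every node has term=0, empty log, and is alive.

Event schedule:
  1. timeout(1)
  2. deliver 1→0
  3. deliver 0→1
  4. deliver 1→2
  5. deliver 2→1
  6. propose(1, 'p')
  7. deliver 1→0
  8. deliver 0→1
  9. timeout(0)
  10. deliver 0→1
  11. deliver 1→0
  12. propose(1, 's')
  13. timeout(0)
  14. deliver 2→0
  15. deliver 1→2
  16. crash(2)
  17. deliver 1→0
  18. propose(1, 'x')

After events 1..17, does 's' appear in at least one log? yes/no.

no

[1] timeout(1) → N1(cand t1 [-])
[2] deliver 1→0 → N0(foll t1 [-])
[3] deliver 0→1 → N1(lead t1 [-])
[4] deliver 1→2 → N2(foll t1 [-])
[5] deliver 2→1 → ∅
[6] propose(1,'p') → N1(lead t1 [p])
[7] deliver 1→0 → N0(foll t1 [p])
[8] deliver 0→1 → ∅
[9] timeout(0) → N0(cand t2 [p])
[10] deliver 0→1 → N1(foll t2 [p])
[11] deliver 1→0 → N0(lead t2 [p])
[12] propose(1,'s') → ∅
[13] timeout(0) → N0(cand t3 [p])
[14] deliver 2→0 → ∅
[15] deliver 1→2 → N2(foll t1 [p])
[16] crash(2) → N2(✗foll t1 [p])
[17] deliver 1→0 → ∅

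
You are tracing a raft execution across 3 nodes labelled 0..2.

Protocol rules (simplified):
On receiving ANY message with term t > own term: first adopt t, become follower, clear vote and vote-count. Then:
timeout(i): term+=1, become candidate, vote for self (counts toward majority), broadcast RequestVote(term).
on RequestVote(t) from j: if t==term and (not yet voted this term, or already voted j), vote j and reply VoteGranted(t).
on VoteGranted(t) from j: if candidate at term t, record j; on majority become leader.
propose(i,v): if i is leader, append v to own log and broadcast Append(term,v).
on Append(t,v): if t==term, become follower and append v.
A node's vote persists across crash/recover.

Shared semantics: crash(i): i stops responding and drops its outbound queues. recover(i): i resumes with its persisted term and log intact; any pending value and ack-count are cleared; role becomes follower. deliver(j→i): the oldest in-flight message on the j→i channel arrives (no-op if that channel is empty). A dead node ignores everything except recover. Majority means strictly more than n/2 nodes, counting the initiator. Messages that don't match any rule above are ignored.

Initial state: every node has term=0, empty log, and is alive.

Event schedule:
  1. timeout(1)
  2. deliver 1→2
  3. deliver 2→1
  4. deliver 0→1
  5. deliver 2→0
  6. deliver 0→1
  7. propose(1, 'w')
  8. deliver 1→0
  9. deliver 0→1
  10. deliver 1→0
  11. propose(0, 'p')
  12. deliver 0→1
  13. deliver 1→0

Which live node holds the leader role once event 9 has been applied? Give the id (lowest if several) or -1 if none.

1. timeout(1):  <1:cand t1 ->
2. deliver 1→2:  <2:foll t1 ->
3. deliver 2→1:  <1:lead t1 ->
4. deliver 0→1:  nop
5. deliver 2→0:  nop
6. deliver 0→1:  nop
7. propose(1,'w'):  <1:lead t1 w>
8. deliver 1→0:  <0:foll t1 ->
9. deliver 0→1:  nop

1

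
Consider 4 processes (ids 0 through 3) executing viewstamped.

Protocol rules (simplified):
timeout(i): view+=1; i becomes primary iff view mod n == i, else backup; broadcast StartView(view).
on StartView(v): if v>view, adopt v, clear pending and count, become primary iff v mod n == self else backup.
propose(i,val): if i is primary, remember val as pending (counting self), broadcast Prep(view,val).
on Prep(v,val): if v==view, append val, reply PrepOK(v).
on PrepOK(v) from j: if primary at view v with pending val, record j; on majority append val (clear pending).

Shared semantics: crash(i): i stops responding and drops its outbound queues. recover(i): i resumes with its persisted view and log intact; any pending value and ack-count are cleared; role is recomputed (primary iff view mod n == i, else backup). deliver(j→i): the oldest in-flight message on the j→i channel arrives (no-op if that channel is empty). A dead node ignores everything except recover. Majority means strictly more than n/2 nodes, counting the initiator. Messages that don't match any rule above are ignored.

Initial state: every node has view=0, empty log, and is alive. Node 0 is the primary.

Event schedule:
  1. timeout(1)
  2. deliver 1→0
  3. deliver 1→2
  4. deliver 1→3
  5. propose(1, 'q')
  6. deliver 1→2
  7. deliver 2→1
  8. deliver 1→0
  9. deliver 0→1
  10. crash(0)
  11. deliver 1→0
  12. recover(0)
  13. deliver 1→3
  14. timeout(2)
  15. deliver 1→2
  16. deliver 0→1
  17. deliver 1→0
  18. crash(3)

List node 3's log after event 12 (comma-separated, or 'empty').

e1 timeout(1): 1[prim,v=1,-]
e2 deliver 1→0: 0[back,v=1,-]
e3 deliver 1→2: 2[back,v=1,-]
e4 deliver 1→3: 3[back,v=1,-]
e5 propose(1,'q'): ·
e6 deliver 1→2: 2[back,v=1,q]
e7 deliver 2→1: ·
e8 deliver 1→0: 0[back,v=1,q]
e9 deliver 0→1: 1[prim,v=1,q]
e10 crash(0): 0[✗back,v=1,q]
e11 deliver 1→0: ·
e12 recover(0): 0[back,v=1,q]

empty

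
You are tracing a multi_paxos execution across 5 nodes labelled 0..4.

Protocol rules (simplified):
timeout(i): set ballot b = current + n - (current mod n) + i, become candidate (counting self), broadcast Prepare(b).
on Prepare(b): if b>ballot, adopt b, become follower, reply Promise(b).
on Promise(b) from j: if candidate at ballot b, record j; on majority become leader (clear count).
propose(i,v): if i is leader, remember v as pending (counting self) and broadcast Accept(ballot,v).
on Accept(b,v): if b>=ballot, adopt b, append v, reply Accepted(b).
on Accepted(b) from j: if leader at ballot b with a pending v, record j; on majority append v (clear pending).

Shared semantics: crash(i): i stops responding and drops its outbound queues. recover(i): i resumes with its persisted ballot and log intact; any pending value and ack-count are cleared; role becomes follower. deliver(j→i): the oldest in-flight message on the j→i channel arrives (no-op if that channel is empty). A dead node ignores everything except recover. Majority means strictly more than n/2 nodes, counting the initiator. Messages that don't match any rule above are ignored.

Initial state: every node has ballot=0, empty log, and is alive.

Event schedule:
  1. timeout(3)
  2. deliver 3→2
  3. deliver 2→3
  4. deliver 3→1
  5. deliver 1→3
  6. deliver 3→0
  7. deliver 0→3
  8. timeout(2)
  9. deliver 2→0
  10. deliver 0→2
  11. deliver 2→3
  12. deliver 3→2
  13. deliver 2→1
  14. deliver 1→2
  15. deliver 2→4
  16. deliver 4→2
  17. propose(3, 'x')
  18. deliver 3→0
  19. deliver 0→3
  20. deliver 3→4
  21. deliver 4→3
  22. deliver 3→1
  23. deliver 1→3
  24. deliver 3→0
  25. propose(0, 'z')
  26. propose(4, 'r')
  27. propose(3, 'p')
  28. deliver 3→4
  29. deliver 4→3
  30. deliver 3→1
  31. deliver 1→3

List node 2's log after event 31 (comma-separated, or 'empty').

e1 timeout(3): 3[cand,b=8,-]
e2 deliver 3→2: 2[foll,b=8,-]
e3 deliver 2→3: ·
e4 deliver 3→1: 1[foll,b=8,-]
e5 deliver 1→3: 3[lead,b=8,-]
e6 deliver 3→0: 0[foll,b=8,-]
e7 deliver 0→3: ·
e8 timeout(2): 2[cand,b=12,-]
e9 deliver 2→0: 0[foll,b=12,-]
e10 deliver 0→2: ·
e11 deliver 2→3: 3[foll,b=12,-]
e12 deliver 3→2: 2[lead,b=12,-]
e13 deliver 2→1: 1[foll,b=12,-]
e14 deliver 1→2: ·
e15 deliver 2→4: 4[foll,b=12,-]
e16 deliver 4→2: ·
e17 propose(3,'x'): ·
e18 deliver 3→0: ·
e19 deliver 0→3: ·
e20 deliver 3→4: ·
e21 deliver 4→3: ·
e22 deliver 3→1: ·
e23 deliver 1→3: ·
e24 deliver 3→0: ·
e25 propose(0,'z'): ·
e26 propose(4,'r'): ·
e27 propose(3,'p'): ·
e28 deliver 3→4: ·
e29 deliver 4→3: ·
e30 deliver 3→1: ·
e31 deliver 1→3: ·

empty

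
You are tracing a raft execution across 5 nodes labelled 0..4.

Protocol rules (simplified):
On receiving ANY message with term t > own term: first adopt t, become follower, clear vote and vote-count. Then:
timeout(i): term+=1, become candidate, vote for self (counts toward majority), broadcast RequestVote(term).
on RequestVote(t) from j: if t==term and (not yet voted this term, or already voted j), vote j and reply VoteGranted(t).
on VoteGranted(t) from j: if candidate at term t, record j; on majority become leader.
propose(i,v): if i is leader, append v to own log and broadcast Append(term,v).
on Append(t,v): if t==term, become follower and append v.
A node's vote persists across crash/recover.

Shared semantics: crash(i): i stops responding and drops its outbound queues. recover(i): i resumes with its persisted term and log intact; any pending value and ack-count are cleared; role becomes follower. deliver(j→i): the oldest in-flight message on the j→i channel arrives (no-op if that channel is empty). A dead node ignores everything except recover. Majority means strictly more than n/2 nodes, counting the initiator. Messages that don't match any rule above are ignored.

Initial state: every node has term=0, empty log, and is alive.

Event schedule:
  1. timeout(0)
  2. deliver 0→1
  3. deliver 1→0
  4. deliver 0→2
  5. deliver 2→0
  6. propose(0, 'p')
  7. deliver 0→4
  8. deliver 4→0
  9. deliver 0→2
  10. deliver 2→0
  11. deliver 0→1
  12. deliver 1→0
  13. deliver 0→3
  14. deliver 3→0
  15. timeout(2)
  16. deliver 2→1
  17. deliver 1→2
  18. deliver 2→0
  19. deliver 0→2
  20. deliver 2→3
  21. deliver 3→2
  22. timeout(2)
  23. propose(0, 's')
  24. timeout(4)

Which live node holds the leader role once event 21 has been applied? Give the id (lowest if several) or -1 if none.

[1] timeout(0) → N0(cand t1 [-])
[2] deliver 0→1 → N1(foll t1 [-])
[3] deliver 1→0 → ∅
[4] deliver 0→2 → N2(foll t1 [-])
[5] deliver 2→0 → N0(lead t1 [-])
[6] propose(0,'p') → N0(lead t1 [p])
[7] deliver 0→4 → N4(foll t1 [-])
[8] deliver 4→0 → ∅
[9] deliver 0→2 → N2(foll t1 [p])
[10] deliver 2→0 → ∅
[11] deliver 0→1 → N1(foll t1 [p])
[12] deliver 1→0 → ∅
[13] deliver 0→3 → N3(foll t1 [-])
[14] deliver 3→0 → ∅
[15] timeout(2) → N2(cand t2 [p])
[16] deliver 2→1 → N1(foll t2 [p])
[17] deliver 1→2 → ∅
[18] deliver 2→0 → N0(foll t2 [p])
[19] deliver 0→2 → N2(lead t2 [p])
[20] deliver 2→3 → N3(foll t2 [-])
[21] deliver 3→2 → ∅

2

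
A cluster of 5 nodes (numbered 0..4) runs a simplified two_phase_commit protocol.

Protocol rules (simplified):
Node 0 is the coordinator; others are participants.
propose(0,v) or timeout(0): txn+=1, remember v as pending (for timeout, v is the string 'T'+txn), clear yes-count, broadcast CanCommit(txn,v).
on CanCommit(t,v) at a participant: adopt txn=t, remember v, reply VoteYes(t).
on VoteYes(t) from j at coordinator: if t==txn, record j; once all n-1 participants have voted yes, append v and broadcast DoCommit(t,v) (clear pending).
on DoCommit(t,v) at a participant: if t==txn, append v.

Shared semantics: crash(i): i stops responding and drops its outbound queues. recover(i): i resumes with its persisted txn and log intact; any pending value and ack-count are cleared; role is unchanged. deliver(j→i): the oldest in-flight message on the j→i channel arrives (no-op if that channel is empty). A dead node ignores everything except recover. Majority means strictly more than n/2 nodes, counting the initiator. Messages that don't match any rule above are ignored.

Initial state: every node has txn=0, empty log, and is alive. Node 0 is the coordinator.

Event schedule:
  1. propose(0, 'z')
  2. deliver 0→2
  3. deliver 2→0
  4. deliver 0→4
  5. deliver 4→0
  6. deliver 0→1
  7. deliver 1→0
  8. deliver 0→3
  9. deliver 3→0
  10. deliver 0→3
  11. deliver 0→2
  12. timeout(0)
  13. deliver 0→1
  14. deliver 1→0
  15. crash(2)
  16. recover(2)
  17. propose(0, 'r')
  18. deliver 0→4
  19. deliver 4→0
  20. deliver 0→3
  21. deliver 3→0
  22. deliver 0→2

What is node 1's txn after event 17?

step 1 propose(0,'z'): 0={coor,t=1,log=-}
step 2 deliver 0→2: 2={part,t=1,log=-}
step 3 deliver 2→0: —
step 4 deliver 0→4: 4={part,t=1,log=-}
step 5 deliver 4→0: —
step 6 deliver 0→1: 1={part,t=1,log=-}
step 7 deliver 1→0: —
step 8 deliver 0→3: 3={part,t=1,log=-}
step 9 deliver 3→0: 0={coor,t=1,log=z}
step 10 deliver 0→3: 3={part,t=1,log=z}
step 11 deliver 0→2: 2={part,t=1,log=z}
step 12 timeout(0): 0={coor,t=2,log=z}
step 13 deliver 0→1: 1={part,t=1,log=z}
step 14 deliver 1→0: —
step 15 crash(2): 2={✗part,t=1,log=z}
step 16 recover(2): 2={part,t=1,log=z}
step 17 propose(0,'r'): 0={coor,t=3,log=z}

1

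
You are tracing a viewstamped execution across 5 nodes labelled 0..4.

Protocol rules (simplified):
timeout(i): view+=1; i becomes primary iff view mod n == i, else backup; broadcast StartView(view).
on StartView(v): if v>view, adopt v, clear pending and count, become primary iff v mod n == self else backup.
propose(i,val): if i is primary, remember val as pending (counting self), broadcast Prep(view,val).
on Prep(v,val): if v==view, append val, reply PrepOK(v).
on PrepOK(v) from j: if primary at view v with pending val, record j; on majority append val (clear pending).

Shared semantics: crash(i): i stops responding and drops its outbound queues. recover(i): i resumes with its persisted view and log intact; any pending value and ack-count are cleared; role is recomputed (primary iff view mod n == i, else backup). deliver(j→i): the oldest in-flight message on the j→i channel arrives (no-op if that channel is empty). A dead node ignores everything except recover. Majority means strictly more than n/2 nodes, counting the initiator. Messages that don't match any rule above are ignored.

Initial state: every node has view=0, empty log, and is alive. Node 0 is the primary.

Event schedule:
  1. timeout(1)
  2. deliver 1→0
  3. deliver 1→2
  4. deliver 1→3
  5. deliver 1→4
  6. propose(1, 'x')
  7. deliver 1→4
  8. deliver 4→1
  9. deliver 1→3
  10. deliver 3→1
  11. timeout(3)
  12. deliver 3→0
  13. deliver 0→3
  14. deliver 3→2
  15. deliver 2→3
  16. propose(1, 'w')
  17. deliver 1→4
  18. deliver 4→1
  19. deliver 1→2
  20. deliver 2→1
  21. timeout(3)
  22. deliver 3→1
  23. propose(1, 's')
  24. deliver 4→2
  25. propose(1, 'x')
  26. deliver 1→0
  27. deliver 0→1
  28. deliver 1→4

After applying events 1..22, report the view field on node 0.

1. timeout(1):  <1:prim v1 ->
2. deliver 1→0:  <0:back v1 ->
3. deliver 1→2:  <2:back v1 ->
4. deliver 1→3:  <3:back v1 ->
5. deliver 1→4:  <4:back v1 ->
6. propose(1,'x'):  nop
7. deliver 1→4:  <4:back v1 x>
8. deliver 4→1:  nop
9. deliver 1→3:  <3:back v1 x>
10. deliver 3→1:  <1:prim v1 x>
11. timeout(3):  <3:back v2 x>
12. deliver 3→0:  <0:back v2 ->
13. deliver 0→3:  nop
14. deliver 3→2:  <2:prim v2 ->
15. deliver 2→3:  nop
16. propose(1,'w'):  nop
17. deliver 1→4:  <4:back v1 x,w>
18. deliver 4→1:  nop
19. deliver 1→2:  nop
20. deliver 2→1:  nop
21. timeout(3):  <3:prim v3 x>
22. deliver 3→1:  <1:back v2 x>

2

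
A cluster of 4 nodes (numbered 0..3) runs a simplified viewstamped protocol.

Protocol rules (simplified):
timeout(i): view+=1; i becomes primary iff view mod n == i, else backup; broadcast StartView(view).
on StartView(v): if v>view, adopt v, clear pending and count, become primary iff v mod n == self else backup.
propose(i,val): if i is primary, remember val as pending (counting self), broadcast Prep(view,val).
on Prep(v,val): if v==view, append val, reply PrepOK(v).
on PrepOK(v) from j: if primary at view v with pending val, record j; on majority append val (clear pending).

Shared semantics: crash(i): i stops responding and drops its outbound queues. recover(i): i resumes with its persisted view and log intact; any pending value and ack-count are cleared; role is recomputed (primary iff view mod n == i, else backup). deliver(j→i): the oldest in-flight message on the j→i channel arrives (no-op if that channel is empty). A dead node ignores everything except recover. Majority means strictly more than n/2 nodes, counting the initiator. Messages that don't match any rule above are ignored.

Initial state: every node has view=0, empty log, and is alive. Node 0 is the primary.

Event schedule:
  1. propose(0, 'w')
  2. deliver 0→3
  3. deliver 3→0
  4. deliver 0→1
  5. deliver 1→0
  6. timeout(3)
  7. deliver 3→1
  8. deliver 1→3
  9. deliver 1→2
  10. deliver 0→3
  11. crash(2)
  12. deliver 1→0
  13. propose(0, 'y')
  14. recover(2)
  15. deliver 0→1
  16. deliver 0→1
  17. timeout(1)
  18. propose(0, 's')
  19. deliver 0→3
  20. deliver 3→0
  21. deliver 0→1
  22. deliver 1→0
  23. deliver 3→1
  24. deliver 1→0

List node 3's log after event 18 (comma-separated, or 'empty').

step 1 propose(0,'w'): —
step 2 deliver 0→3: 3={back,v=0,log=w}
step 3 deliver 3→0: —
step 4 deliver 0→1: 1={back,v=0,log=w}
step 5 deliver 1→0: 0={prim,v=0,log=w}
step 6 timeout(3): 3={back,v=1,log=w}
step 7 deliver 3→1: 1={prim,v=1,log=w}
step 8 deliver 1→3: —
step 9 deliver 1→2: —
step 10 deliver 0→3: —
step 11 crash(2): 2={✗back,v=0,log=-}
step 12 deliver 1→0: —
step 13 propose(0,'y'): —
step 14 recover(2): 2={back,v=0,log=-}
step 15 deliver 0→1: —
step 16 deliver 0→1: —
step 17 timeout(1): 1={back,v=2,log=w}
step 18 propose(0,'s'): —

w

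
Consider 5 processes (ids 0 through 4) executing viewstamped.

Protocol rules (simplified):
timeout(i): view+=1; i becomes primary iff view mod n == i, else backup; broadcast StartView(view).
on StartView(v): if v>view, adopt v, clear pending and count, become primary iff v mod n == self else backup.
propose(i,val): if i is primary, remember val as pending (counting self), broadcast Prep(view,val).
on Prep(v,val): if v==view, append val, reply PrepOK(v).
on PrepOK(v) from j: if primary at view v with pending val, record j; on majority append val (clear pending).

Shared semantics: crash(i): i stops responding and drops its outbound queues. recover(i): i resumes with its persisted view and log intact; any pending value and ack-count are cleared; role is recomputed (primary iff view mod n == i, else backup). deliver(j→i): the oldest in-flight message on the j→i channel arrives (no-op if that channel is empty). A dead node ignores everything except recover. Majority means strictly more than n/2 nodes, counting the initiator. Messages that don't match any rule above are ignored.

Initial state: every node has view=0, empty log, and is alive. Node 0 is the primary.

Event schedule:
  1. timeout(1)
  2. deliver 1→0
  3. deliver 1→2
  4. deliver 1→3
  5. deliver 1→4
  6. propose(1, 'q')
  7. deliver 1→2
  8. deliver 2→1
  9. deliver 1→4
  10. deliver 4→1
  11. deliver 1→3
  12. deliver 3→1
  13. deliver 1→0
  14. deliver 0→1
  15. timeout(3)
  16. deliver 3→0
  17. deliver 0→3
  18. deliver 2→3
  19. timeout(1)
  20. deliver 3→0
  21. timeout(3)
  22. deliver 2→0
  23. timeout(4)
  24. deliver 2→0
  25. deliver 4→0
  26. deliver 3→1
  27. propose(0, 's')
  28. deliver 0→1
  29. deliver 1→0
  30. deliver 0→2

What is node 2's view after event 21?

e1 timeout(1): 1[prim,v=1,-]
e2 deliver 1→0: 0[back,v=1,-]
e3 deliver 1→2: 2[back,v=1,-]
e4 deliver 1→3: 3[back,v=1,-]
e5 deliver 1→4: 4[back,v=1,-]
e6 propose(1,'q'): ·
e7 deliver 1→2: 2[back,v=1,q]
e8 deliver 2→1: ·
e9 deliver 1→4: 4[back,v=1,q]
e10 deliver 4→1: 1[prim,v=1,q]
e11 deliver 1→3: 3[back,v=1,q]
e12 deliver 3→1: ·
e13 deliver 1→0: 0[back,v=1,q]
e14 deliver 0→1: ·
e15 timeout(3): 3[back,v=2,q]
e16 deliver 3→0: 0[back,v=2,q]
e17 deliver 0→3: ·
e18 deliver 2→3: ·
e19 timeout(1): 1[back,v=2,q]
e20 deliver 3→0: ·
e21 timeout(3): 3[prim,v=3,q]

1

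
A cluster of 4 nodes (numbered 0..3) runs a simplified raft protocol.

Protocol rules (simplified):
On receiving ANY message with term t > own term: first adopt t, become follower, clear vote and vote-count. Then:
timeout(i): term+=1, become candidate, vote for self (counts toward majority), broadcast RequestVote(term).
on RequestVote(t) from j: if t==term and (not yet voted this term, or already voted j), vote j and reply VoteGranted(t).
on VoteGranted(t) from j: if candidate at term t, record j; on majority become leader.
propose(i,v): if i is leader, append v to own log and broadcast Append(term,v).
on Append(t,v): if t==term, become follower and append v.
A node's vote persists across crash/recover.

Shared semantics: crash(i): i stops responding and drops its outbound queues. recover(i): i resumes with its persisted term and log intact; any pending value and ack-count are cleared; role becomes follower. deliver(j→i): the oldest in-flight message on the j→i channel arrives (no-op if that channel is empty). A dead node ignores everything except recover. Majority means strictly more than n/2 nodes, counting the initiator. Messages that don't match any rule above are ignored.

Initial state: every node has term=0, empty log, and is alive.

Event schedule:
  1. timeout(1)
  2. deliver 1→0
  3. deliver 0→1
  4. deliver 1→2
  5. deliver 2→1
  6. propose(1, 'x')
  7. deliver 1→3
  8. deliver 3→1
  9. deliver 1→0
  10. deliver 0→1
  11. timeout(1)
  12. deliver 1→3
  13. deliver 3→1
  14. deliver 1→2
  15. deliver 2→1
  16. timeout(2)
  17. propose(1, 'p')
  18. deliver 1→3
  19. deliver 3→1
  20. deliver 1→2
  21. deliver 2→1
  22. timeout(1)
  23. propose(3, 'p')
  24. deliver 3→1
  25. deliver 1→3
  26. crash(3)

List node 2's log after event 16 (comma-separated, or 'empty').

x

[1] timeout(1) → N1(cand t1 [-])
[2] deliver 1→0 → N0(foll t1 [-])
[3] deliver 0→1 → ∅
[4] deliver 1→2 → N2(foll t1 [-])
[5] deliver 2→1 → N1(lead t1 [-])
[6] propose(1,'x') → N1(lead t1 [x])
[7] deliver 1→3 → N3(foll t1 [-])
[8] deliver 3→1 → ∅
[9] deliver 1→0 → N0(foll t1 [x])
[10] deliver 0→1 → ∅
[11] timeout(1) → N1(cand t2 [x])
[12] deliver 1→3 → N3(foll t1 [x])
[13] deliver 3→1 → ∅
[14] deliver 1→2 → N2(foll t1 [x])
[15] deliver 2→1 → ∅
[16] timeout(2) → N2(cand t2 [x])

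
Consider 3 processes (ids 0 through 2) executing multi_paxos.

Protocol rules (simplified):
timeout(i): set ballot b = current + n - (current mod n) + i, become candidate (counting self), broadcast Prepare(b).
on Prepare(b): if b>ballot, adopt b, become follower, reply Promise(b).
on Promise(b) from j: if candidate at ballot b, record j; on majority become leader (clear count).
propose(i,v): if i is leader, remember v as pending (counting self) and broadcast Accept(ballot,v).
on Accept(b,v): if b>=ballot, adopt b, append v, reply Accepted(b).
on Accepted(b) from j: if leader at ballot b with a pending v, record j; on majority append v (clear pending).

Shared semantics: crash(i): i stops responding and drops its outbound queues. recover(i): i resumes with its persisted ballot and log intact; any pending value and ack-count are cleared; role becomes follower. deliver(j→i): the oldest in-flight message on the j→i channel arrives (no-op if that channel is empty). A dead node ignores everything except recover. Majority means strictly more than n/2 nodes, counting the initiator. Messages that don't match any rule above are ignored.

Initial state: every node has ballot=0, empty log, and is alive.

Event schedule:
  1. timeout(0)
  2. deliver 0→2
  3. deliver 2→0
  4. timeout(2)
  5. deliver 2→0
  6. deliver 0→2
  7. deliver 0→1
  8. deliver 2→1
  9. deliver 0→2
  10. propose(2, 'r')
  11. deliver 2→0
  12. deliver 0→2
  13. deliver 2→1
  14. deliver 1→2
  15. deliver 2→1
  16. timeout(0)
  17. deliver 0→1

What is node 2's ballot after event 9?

[1] timeout(0) → N0(cand b3 [-])
[2] deliver 0→2 → N2(foll b3 [-])
[3] deliver 2→0 → N0(lead b3 [-])
[4] timeout(2) → N2(cand b8 [-])
[5] deliver 2→0 → N0(foll b8 [-])
[6] deliver 0→2 → N2(lead b8 [-])
[7] deliver 0→1 → N1(foll b3 [-])
[8] deliver 2→1 → N1(foll b8 [-])
[9] deliver 0→2 → ∅

8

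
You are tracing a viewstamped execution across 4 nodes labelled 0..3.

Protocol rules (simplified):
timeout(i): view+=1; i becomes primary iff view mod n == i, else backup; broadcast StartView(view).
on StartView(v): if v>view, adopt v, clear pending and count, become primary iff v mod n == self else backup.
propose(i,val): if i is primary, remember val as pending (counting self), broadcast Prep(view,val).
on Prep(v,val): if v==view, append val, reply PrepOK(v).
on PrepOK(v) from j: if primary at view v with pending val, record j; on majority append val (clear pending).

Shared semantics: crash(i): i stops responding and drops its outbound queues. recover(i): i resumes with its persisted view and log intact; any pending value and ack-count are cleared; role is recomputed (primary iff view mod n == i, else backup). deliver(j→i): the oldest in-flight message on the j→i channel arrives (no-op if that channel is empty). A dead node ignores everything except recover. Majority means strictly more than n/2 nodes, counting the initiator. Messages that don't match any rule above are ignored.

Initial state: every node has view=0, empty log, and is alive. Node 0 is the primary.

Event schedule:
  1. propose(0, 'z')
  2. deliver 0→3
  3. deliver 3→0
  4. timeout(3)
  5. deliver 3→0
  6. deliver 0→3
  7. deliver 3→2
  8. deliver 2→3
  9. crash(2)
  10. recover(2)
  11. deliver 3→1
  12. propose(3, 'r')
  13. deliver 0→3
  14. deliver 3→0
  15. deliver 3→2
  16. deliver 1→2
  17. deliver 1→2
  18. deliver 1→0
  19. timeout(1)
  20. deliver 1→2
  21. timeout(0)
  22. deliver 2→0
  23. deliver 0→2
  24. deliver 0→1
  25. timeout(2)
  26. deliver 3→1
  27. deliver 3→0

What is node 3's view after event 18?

after 1 — propose(0,'z'): ·
after 2 — deliver 0→3: n3:back/v0/[z]
after 3 — deliver 3→0: ·
after 4 — timeout(3): n3:back/v1/[z]
after 5 — deliver 3→0: n0:back/v1/[-]
after 6 — deliver 0→3: ·
after 7 — deliver 3→2: n2:back/v1/[-]
after 8 — deliver 2→3: ·
after 9 — crash(2): n2:✗back/v1/[-]
after 10 — recover(2): n2:back/v1/[-]
after 11 — deliver 3→1: n1:prim/v1/[-]
after 12 — propose(3,'r'): ·
after 13 — deliver 0→3: ·
after 14 — deliver 3→0: ·
after 15 — deliver 3→2: ·
after 16 — deliver 1→2: ·
after 17 — deliver 1→2: ·
after 18 — deliver 1→0: ·

1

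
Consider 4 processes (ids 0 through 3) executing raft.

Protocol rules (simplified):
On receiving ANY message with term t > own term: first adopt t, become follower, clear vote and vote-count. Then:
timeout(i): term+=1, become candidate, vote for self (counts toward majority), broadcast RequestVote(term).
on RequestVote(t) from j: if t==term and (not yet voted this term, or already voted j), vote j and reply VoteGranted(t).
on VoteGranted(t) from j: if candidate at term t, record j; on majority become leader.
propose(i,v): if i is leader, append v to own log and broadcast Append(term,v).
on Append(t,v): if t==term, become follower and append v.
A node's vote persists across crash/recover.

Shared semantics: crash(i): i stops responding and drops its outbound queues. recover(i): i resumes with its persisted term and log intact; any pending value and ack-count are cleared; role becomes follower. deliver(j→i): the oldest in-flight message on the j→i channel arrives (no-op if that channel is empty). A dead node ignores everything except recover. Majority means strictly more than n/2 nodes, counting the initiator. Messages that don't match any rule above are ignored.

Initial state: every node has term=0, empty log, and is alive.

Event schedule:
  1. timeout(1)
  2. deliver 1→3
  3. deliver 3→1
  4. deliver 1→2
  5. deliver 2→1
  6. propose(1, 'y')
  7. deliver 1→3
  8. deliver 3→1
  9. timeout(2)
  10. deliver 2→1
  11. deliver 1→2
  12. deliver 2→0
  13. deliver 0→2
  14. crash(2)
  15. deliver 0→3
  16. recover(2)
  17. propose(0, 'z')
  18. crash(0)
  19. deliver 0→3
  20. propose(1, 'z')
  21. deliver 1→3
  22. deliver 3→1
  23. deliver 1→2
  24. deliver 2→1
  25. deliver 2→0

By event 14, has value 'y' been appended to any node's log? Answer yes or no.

after 1 — timeout(1): n1:cand/t1/[-]
after 2 — deliver 1→3: n3:foll/t1/[-]
after 3 — deliver 3→1: ·
after 4 — deliver 1→2: n2:foll/t1/[-]
after 5 — deliver 2→1: n1:lead/t1/[-]
after 6 — propose(1,'y'): n1:lead/t1/[y]
after 7 — deliver 1→3: n3:foll/t1/[y]
after 8 — deliver 3→1: ·
after 9 — timeout(2): n2:cand/t2/[-]
after 10 — deliver 2→1: n1:foll/t2/[y]
after 11 — deliver 1→2: ·
after 12 — deliver 2→0: n0:foll/t2/[-]
after 13 — deliver 0→2: ·
after 14 — crash(2): n2:✗cand/t2/[-]

yes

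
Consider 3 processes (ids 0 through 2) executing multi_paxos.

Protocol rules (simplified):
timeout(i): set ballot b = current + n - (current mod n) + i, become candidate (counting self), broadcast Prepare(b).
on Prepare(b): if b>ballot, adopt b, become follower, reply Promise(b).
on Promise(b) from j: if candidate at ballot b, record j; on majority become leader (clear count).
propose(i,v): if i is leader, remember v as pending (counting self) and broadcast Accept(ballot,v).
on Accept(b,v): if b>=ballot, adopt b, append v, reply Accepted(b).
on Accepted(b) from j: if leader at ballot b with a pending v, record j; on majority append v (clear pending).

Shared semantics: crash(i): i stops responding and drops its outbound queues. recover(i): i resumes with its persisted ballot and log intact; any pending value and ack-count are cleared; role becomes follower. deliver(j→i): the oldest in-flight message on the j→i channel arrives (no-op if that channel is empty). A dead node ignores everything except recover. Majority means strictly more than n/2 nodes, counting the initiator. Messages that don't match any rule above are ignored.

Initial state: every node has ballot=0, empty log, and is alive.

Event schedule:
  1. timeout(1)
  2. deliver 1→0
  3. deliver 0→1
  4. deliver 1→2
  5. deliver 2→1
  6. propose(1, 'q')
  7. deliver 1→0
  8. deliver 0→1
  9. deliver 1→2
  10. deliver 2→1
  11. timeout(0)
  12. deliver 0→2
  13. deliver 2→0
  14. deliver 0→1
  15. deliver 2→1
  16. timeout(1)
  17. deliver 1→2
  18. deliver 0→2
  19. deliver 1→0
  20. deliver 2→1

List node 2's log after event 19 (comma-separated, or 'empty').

q

step 1 timeout(1): 1={cand,b=4,log=-}
step 2 deliver 1→0: 0={foll,b=4,log=-}
step 3 deliver 0→1: 1={lead,b=4,log=-}
step 4 deliver 1→2: 2={foll,b=4,log=-}
step 5 deliver 2→1: —
step 6 propose(1,'q'): —
step 7 deliver 1→0: 0={foll,b=4,log=q}
step 8 deliver 0→1: 1={lead,b=4,log=q}
step 9 deliver 1→2: 2={foll,b=4,log=q}
step 10 deliver 2→1: —
step 11 timeout(0): 0={cand,b=6,log=q}
step 12 deliver 0→2: 2={foll,b=6,log=q}
step 13 deliver 2→0: 0={lead,b=6,log=q}
step 14 deliver 0→1: 1={foll,b=6,log=q}
step 15 deliver 2→1: —
step 16 timeout(1): 1={cand,b=10,log=q}
step 17 deliver 1→2: 2={foll,b=10,log=q}
step 18 deliver 0→2: —
step 19 deliver 1→0: —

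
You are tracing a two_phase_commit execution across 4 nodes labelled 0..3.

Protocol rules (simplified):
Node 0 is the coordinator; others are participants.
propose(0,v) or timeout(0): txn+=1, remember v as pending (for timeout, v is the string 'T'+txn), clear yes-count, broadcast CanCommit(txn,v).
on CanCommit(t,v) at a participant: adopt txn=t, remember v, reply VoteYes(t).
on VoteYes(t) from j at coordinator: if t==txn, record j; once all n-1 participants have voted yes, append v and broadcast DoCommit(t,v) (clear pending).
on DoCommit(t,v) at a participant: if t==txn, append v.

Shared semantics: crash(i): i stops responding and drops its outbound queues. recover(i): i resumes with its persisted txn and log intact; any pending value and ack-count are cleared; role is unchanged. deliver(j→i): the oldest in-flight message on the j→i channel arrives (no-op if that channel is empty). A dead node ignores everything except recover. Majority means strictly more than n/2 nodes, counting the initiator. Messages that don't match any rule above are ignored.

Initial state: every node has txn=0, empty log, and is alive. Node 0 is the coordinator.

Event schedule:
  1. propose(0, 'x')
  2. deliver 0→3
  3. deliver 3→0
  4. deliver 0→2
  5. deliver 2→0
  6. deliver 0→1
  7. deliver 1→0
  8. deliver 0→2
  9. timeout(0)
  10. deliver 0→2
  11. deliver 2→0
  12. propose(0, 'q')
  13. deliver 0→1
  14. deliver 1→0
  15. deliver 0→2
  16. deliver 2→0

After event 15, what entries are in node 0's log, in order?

x

1. propose(0,'x'):  <0:coor t1 ->
2. deliver 0→3:  <3:part t1 ->
3. deliver 3→0:  nop
4. deliver 0→2:  <2:part t1 ->
5. deliver 2→0:  nop
6. deliver 0→1:  <1:part t1 ->
7. deliver 1→0:  <0:coor t1 x>
8. deliver 0→2:  <2:part t1 x>
9. timeout(0):  <0:coor t2 x>
10. deliver 0→2:  <2:part t2 x>
11. deliver 2→0:  nop
12. propose(0,'q'):  <0:coor t3 x>
13. deliver 0→1:  <1:part t1 x>
14. deliver 1→0:  nop
15. deliver 0→2:  <2:part t3 x>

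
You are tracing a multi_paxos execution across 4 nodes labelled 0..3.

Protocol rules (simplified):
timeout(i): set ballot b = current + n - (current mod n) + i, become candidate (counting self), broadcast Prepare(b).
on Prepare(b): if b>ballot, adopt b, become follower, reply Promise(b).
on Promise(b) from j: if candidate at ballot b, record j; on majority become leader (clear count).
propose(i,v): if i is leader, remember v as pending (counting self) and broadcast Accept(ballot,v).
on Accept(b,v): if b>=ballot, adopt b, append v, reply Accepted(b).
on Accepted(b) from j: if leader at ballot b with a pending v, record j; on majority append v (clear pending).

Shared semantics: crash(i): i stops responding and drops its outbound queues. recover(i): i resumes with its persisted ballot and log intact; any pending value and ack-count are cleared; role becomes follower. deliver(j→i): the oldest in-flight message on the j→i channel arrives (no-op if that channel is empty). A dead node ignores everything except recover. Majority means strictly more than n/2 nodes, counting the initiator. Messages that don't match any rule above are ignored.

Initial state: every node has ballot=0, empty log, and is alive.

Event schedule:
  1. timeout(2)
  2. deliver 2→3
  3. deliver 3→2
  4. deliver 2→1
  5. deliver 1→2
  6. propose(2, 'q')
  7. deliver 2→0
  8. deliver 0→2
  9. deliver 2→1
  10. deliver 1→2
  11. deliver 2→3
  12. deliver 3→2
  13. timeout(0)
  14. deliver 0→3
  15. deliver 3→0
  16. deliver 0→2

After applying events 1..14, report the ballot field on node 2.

step 1 timeout(2): 2={cand,b=6,log=-}
step 2 deliver 2→3: 3={foll,b=6,log=-}
step 3 deliver 3→2: —
step 4 deliver 2→1: 1={foll,b=6,log=-}
step 5 deliver 1→2: 2={lead,b=6,log=-}
step 6 propose(2,'q'): —
step 7 deliver 2→0: 0={foll,b=6,log=-}
step 8 deliver 0→2: —
step 9 deliver 2→1: 1={foll,b=6,log=q}
step 10 deliver 1→2: —
step 11 deliver 2→3: 3={foll,b=6,log=q}
step 12 deliver 3→2: 2={lead,b=6,log=q}
step 13 timeout(0): 0={cand,b=8,log=-}
step 14 deliver 0→3: 3={foll,b=8,log=q}

6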